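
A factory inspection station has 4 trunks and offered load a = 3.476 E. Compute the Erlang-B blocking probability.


B(c,a) = (a^c/c!) / Σ_{k=0}^{c} a^k/k!
a^4/4! = 6.082860
Σ terms (k=0..4): 1.00000 + 3.47600 + 6.04129 + 6.99984 + 6.08286 = 23.599987
B = 6.082860/23.599987 = 0.257748

Final: 0.257748


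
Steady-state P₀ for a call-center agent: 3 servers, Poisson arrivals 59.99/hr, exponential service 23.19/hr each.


a = λ/μ = 59.99/23.19 = 2.5869; ρ = a/c = 0.8623
Σ_{k=0}^{2} a^k/k! (terms k=0..2) = 1.00000 + 2.58689 + 3.34600 = 6.93289
Tail: a^3/(3!(1−ρ)) = 17.31149/(6·0.1377) = 20.95268
P₀ = 1/(6.93289 + 20.95268) = 1/27.88557 = 0.035861

Final: 0.035861


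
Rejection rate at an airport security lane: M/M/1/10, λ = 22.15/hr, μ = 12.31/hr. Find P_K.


ρ = λ/μ = 22.15/12.31 = 1.7994
P_K = (1−ρ)ρ^K/(1−ρ^(K+1)) = (-0.7994·355.759721)/(1 − 640.136298)
= -284.376577/-639.136298 = 0.444939

Final: 0.444939


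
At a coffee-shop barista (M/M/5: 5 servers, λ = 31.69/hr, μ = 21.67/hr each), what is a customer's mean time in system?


a = 1.4624; ρ = 0.2925; P₀ = 0.231360
Lq = P₀·a^c·ρ/(c!(1−ρ)²) = 0.007534
Wq = Lq/λ = 0.007534/31.69 = 0.0002377 hr
W = Wq + 1/μ = 0.0002377 + 0.04615 = 0.04638 hr

Final: 0.04638 hr


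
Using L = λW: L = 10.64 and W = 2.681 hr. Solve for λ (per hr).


λ = L/W = 10.64/2.681 = 3.9687 /hr

Final: 3.9687 /hr


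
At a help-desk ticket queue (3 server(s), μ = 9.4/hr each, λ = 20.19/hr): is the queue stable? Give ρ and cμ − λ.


Total capacity cμ = 3·9.4 = 28.20/hr
ρ = λ/(cμ) = 20.19/28.20 = 0.7160
Stable ⇔ ρ < 1: YES
Spare capacity = cμ − λ = 28.20 − 20.19 = 8.01/hr

Final: ρ = 0.7160; stable; margin = 8.01/hr


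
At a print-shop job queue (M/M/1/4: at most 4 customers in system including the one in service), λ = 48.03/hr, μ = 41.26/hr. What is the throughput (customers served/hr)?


ρ = 1.1641; P_K = (1−ρ)ρ^4/(1−ρ^5) = 0.264863
λ_eff = λ(1 − P_K) = 48.03·(1 − 0.264863) = 48.03·0.735137 = 35.3086 /hr

Final: 35.3086 /hr


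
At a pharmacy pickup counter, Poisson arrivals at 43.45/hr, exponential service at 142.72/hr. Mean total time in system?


W = 1/(μ−λ) = 1/(142.72 − 43.45) = 1/99.27 = 0.01007 hr

Final: 0.01007 hr


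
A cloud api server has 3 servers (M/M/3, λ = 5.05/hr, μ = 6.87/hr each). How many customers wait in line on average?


a = λ/μ = 0.7351; ρ = a/3 = 0.2450
P₀ = 0.477798
Lq = P₀·a^c·ρ / (c!·(1−ρ)²) = 0.477798·0.39720·0.2450/(6·0.56998)
= 0.01360

Final: 0.01360


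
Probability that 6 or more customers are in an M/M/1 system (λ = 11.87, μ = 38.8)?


ρ = 11.87/38.8 = 0.3059
P(N ≥ n) = ρ^n = 0.3059^6 = 0.0008198

Final: 0.0008198


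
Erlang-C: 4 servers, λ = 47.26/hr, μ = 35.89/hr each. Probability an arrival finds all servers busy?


a = λ/μ = 1.3168; ρ = a/4 = 0.3292
P₀ = 0.266589 (from M/M/c formula)
C(c,a) = [a^c/(c!(1−ρ))]·P₀ = [3.00664/(24·0.6708)]·0.266589
= 0.18676·0.266589 = 0.049787

Final: 0.049787


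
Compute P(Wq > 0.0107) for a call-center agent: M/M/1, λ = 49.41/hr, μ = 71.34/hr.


ρ = 49.41/71.34 = 0.6926
P(Wq > t) = ρ·e^{−(μ−λ)t} = 0.6926·e^{−0.2347}
= 0.6926·0.790847 = 0.547740

Final: 0.547740


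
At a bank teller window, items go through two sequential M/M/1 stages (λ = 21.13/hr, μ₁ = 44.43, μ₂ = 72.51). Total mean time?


Each node sees arrival rate λ = 21.13/hr (tandem ⇒ throughput preserved).
W₁ = 1/(μ₁−λ) = 1/(44.43−21.13) = 0.04292 hr
W₂ = 1/(μ₂−λ) = 1/(72.51−21.13) = 0.01946 hr
W_total = W₁ + W₂ = 0.04292 + 0.01946 = 0.06238 hr

Final: 0.06238 hr


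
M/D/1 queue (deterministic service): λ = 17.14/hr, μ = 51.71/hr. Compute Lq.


ρ = 17.14/51.71 = 0.3315
M/D/1: Lq = ρ²/(2(1−ρ)) = 0.1099/(2·0.6685) = 0.08217

Final: 0.08217


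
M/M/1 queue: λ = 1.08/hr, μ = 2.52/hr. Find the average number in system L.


ρ = λ/μ = 1.08/2.52 = 0.4286
L = ρ/(1−ρ) = 0.4286/(1 − 0.4286) = 0.4286/0.5714 = 0.7500

Final: 0.7500


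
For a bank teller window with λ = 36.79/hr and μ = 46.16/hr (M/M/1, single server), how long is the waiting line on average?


ρ = 36.79/46.16 = 0.7970
Lq = ρ²/(1−ρ) = 0.6352/0.2030 = 3.1294

Final: 3.1294


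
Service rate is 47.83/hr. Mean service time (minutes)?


Mean service time = 1/μ = 1/47.83 hour = 0.02091 hour
In minutes: 0.02091 × 60 = 1.2544 min

Final: 1.2544 min


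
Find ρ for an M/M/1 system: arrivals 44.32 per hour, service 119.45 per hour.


ρ = λ/μ = 44.32/119.45 = 0.3710

Final: 0.3710


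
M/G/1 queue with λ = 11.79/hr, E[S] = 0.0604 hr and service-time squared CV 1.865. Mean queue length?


ρ = λ·E[S] = 11.79·0.0604 = 0.7121
Lq = ρ²(1+C_s²)/(2(1−ρ)) = 0.5071·(1+1.865)/(2·0.2879)
= 0.5071·2.8650/0.5758 = 2.52336

Final: 2.52336


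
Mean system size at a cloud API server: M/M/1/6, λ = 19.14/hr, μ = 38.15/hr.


ρ = 19.14/38.15 = 0.5017
L = ρ[1 − (K+1)ρ^K + Kρ^(K+1)] / [(1−ρ)(1−ρ^(K+1))]
Numerator: 0.5017·(1 − 7·0.015947 + 6·0.008001) = 0.469783
Denominator: (0.4983)·(0.991999) = 0.494309
L = 0.469783/0.494309 = 0.9504

Final: 0.9504


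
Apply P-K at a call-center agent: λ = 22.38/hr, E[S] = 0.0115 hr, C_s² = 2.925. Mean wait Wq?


ρ = λ·E[S] = 22.38·0.0115 = 0.2574
E[S²] = E[S]²(1+C_s²) = 0.0115²·(1+2.925) = 0.0005191
Wq = λ·E[S²]/(2(1−ρ)) = 22.38·0.0005191/(2·0.7426) = 0.007822 hr

Final: 0.007822 hr


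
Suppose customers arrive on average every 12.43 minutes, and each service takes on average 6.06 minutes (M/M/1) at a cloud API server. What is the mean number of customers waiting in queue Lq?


λ = 60/12.43 = 4.8270 /hr
μ = 60/6.06 = 9.9010 /hr
ρ = λ/μ = 4.8270/9.9010 = 0.4875
Lq = ρ²/(1−ρ) = 0.2377/0.5125 = 0.4638

Final: 0.4638


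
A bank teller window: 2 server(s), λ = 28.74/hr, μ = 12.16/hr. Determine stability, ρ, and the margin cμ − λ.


Total capacity cμ = 2·12.16 = 24.32/hr
ρ = λ/(cμ) = 28.74/24.32 = 1.1817
Stable ⇔ ρ < 1: NO
Spare capacity = cμ − λ = 24.32 − 28.74 = -4.42/hr

Final: ρ = 1.1817; unstable; margin = -4.42/hr


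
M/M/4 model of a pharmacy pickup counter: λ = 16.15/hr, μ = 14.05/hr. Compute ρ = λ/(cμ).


ρ = λ/(cμ) = 16.15/(4·14.05) = 16.15/56.20 = 0.2874

Final: 0.2874


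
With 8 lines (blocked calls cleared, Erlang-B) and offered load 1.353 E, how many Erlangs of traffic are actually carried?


B(8,1.353) = 0.00007199 (Erlang-B)
Carried load = a(1 − B) = 1.353·(1 − 0.00007199) = 1.353·0.999928 = 1.3529 E

Final: 1.3529 Erlangs


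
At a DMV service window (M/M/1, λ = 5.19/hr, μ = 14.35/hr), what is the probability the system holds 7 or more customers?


ρ = 5.19/14.35 = 0.3617
P(N ≥ n) = ρ^n = 0.3617^7 = 0.0008095

Final: 0.0008095


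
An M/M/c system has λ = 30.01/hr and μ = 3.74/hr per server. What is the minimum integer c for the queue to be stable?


Stability requires cμ > λ ⇔ c > λ/μ.
λ/μ = 30.01/3.74 = 8.0241
Minimum integer c = ⌊8.0241⌋ + 1 = 9
Check: 9·3.74 = 33.66 > 30.01, while 8·3.74 = 29.92 ≤ 30.01

Final: 9 servers


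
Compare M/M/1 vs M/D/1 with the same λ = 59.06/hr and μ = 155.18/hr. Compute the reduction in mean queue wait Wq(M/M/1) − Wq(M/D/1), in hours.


ρ = 59.06/155.18 = 0.3806
Wq(M/M/1) = ρ/(μ−λ) = 0.3806/96.12 = 0.003960 hr
Wq(M/D/1) = ρ/(2(μ−λ)) = 0.001980 hr
Savings = 0.003960 − 0.001980 = 0.001980 hr

Final: 0.001980 hr


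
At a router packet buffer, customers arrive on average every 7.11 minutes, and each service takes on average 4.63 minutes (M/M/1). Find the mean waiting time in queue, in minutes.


λ = 60/7.11 = 8.4388 /hr
μ = 60/4.63 = 12.9590 /hr
ρ = λ/μ = 8.4388/12.9590 = 0.6512
Wq = ρ/(μ−λ) = 0.6512/(12.9590−8.4388) = 0.14407 hr
In minutes: 0.14407·60 = 8.644 min

Final: 8.644 min


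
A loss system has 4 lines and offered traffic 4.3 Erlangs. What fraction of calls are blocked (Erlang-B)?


B(c,a) = (a^c/c!) / Σ_{k=0}^{c} a^k/k!
a^4/4! = 14.245004
Σ terms (k=0..4): 1.00000 + 4.30000 + 9.24500 + 13.25117 + 14.24500 = 42.041171
B = 14.245004/42.041171 = 0.338835

Final: 0.338835


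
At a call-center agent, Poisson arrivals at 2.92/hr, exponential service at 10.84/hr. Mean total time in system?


W = 1/(μ−λ) = 1/(10.84 − 2.92) = 1/7.92 = 0.1263 hr

Final: 0.1263 hr


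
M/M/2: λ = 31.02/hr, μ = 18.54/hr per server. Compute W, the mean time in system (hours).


a = 1.6731; ρ = 0.8366; P₀ = 0.088987
Lq = P₀·a^c·ρ/(c!(1−ρ)²) = 3.90118
Wq = Lq/λ = 3.90118/31.02 = 0.12576 hr
W = Wq + 1/μ = 0.12576 + 0.05394 = 0.17970 hr

Final: 0.17970 hr


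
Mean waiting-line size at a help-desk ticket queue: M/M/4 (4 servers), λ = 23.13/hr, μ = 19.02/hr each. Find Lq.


a = λ/μ = 1.2161; ρ = a/4 = 0.3040
P₀ = 0.295316
Lq = P₀·a^c·ρ / (c!·(1−ρ)²) = 0.295316·2.18706·0.3040/(24·0.48439)
= 0.01689

Final: 0.01689


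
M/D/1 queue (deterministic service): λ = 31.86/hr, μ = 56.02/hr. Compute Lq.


ρ = 31.86/56.02 = 0.5687
M/D/1: Lq = ρ²/(2(1−ρ)) = 0.3234/(2·0.4313) = 0.37499

Final: 0.37499


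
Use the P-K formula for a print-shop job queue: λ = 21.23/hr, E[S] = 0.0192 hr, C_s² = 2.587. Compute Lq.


ρ = λ·E[S] = 21.23·0.0192 = 0.4076
Lq = ρ²(1+C_s²)/(2(1−ρ)) = 0.1662·(1+2.587)/(2·0.5924)
= 0.1662·3.5870/1.1848 = 0.50304

Final: 0.50304


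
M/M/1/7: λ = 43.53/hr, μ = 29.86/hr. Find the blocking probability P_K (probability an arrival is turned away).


ρ = λ/μ = 43.53/29.86 = 1.4578
P_K = (1−ρ)ρ^K/(1−ρ^(K+1)) = (-0.4578·13.992395)/(1 − 20.398156)
= -6.405761/-19.398156 = 0.330225

Final: 0.330225


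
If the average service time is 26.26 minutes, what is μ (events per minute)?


μ = 1/(service time) in consistent units.
1 minute = 1 min, so μ = 1/26.26 = 0.03808 per minute

Final: 0.03808 /min


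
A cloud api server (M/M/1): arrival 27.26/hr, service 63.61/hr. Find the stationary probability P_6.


ρ = 27.26/63.61 = 0.4285
P_n = (1−ρ)·ρ^n = (1 − 0.4285)·0.4285^6 = 0.5715·0.006194 = 0.003540

Final: 0.003540


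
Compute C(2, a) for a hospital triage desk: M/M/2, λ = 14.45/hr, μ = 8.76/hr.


a = λ/μ = 1.6495; ρ = a/2 = 0.8248
P₀ = 0.096028 (from M/M/c formula)
C(c,a) = [a^c/(c!(1−ρ))]·P₀ = [2.72099/(2·0.1752)]·0.096028
= 7.76414·0.096028 = 0.745571

Final: 0.745571


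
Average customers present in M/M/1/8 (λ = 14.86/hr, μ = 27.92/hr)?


ρ = 14.86/27.92 = 0.5322
L = ρ[1 − (K+1)ρ^K + Kρ^(K+1)] / [(1−ρ)(1−ρ^(K+1))]
Numerator: 0.5322·(1 − 9·0.006439 + 8·0.003427) = 0.515983
Denominator: (0.4678)·(0.996573) = 0.466162
L = 0.515983/0.466162 = 1.1069

Final: 1.1069


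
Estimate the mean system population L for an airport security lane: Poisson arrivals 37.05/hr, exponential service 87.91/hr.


ρ = λ/μ = 37.05/87.91 = 0.4215
L = ρ/(1−ρ) = 0.4215/(1 − 0.4215) = 0.4215/0.5785 = 0.7285

Final: 0.7285


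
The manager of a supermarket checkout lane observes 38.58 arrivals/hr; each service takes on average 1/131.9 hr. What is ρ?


ρ = λ/μ = 38.58/131.9 = 0.2925

Final: 0.2925


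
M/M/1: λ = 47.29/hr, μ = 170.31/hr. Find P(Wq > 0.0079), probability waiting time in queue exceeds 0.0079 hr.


ρ = 47.29/170.31 = 0.2777
P(Wq > t) = ρ·e^{−(μ−λ)t} = 0.2777·e^{−0.9719}
= 0.2777·0.378379 = 0.105065

Final: 0.105065


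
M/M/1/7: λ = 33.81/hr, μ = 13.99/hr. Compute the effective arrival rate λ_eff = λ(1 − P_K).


ρ = 2.4167; P_K = (1−ρ)ρ^7/(1−ρ^8) = 0.586721
λ_eff = λ(1 − P_K) = 33.81·(1 − 0.586721) = 33.81·0.413279 = 13.9730 /hr

Final: 13.9730 /hr


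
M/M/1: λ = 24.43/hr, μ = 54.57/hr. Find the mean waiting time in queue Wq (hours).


ρ = 24.43/54.57 = 0.4477
Wq = ρ/(μ−λ) = 0.4477/(54.57 − 24.43) = 0.4477/30.14 = 0.01485 hr

Final: 0.01485 hr


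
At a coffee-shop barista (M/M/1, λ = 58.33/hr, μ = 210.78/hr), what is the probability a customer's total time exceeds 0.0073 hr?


W ~ Exponential(μ−λ) for M/M/1.
μ − λ = 210.78 − 58.33 = 152.4500
P(W > t) = e^{−(μ−λ)t} = e^{−1.1129} = 0.328610

Final: 0.328610


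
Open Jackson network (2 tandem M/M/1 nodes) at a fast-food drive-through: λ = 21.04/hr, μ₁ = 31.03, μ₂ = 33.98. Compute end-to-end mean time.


Each node sees arrival rate λ = 21.04/hr (tandem ⇒ throughput preserved).
W₁ = 1/(μ₁−λ) = 1/(31.03−21.04) = 0.10010 hr
W₂ = 1/(μ₂−λ) = 1/(33.98−21.04) = 0.07728 hr
W_total = W₁ + W₂ = 0.10010 + 0.07728 = 0.17738 hr

Final: 0.17738 hr


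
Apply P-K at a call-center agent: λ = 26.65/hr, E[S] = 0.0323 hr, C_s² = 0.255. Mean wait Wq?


ρ = λ·E[S] = 26.65·0.0323 = 0.8608
E[S²] = E[S]²(1+C_s²) = 0.0323²·(1+0.255) = 0.001309
Wq = λ·E[S²]/(2(1−ρ)) = 26.65·0.001309/(2·0.1392) = 0.12533 hr

Final: 0.12533 hr


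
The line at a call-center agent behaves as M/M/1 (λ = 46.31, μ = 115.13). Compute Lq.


ρ = 46.31/115.13 = 0.4022
Lq = ρ²/(1−ρ) = 0.1618/0.5978 = 0.2707

Final: 0.2707


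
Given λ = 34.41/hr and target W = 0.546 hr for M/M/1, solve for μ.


W = 1/(μ−λ) ⇒ μ − λ = 1/W = 1/0.546 = 1.8315
μ = λ + 1/W = 34.41 + 1.8315 = 36.2415 per hr

Final: 36.2415 /hr


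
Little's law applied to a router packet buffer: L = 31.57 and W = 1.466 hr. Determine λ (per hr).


λ = L/W = 31.57/1.466 = 21.5348 /hr

Final: 21.5348 /hr


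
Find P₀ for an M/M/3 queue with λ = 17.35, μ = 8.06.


a = λ/μ = 17.35/8.06 = 2.1526; ρ = a/c = 0.7175
Σ_{k=0}^{2} a^k/k! (terms k=0..2) = 1.00000 + 2.15261 + 2.31686 = 5.46946
Tail: a^3/(3!(1−ρ)) = 9.97455/(6·0.2825) = 5.88542
P₀ = 1/(5.46946 + 5.88542) = 1/11.35488 = 0.088068

Final: 0.088068


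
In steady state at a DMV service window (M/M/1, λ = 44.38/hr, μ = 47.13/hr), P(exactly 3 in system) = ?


ρ = 44.38/47.13 = 0.9417
P_n = (1−ρ)·ρ^n = (1 − 0.9417)·0.9417^3 = 0.05835·0.834968 = 0.048720

Final: 0.048720


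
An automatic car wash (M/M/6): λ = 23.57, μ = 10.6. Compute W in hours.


a = 2.2236; ρ = 0.3706; P₀ = 0.107917
Lq = P₀·a^c·ρ/(c!(1−ρ)²) = 0.01695
Wq = Lq/λ = 0.01695/23.57 = 0.0007191 hr
W = Wq + 1/μ = 0.0007191 + 0.09434 = 0.09506 hr

Final: 0.09506 hr


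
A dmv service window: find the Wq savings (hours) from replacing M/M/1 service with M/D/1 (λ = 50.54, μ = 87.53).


ρ = 50.54/87.53 = 0.5774
Wq(M/M/1) = ρ/(μ−λ) = 0.5774/36.99 = 0.01561 hr
Wq(M/D/1) = ρ/(2(μ−λ)) = 0.007805 hr
Savings = 0.01561 − 0.007805 = 0.007805 hr

Final: 0.007805 hr


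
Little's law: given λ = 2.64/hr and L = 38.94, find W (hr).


W = L/λ = 38.94/2.64 = 14.7500 hr

Final: 14.7500 hr


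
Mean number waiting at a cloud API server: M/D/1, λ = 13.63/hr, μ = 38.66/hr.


ρ = 13.63/38.66 = 0.3526
M/D/1: Lq = ρ²/(2(1−ρ)) = 0.1243/(2·0.6474) = 0.09599

Final: 0.09599


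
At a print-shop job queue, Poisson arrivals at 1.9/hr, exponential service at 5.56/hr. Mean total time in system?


W = 1/(μ−λ) = 1/(5.56 − 1.9) = 1/3.66 = 0.2732 hr

Final: 0.2732 hr


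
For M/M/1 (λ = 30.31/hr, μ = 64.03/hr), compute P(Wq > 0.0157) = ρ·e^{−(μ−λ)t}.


ρ = 30.31/64.03 = 0.4734
P(Wq > t) = ρ·e^{−(μ−λ)t} = 0.4734·e^{−0.5294}
= 0.4734·0.588956 = 0.278795

Final: 0.278795


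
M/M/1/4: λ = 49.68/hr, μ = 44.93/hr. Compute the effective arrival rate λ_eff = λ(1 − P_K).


ρ = 1.1057; P_K = (1−ρ)ρ^4/(1−ρ^5) = 0.242072
λ_eff = λ(1 − P_K) = 49.68·(1 − 0.242072) = 49.68·0.757928 = 37.6539 /hr

Final: 37.6539 /hr


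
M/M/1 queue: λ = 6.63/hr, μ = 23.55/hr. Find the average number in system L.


ρ = λ/μ = 6.63/23.55 = 0.2815
L = ρ/(1−ρ) = 0.2815/(1 − 0.2815) = 0.2815/0.7185 = 0.3918

Final: 0.3918


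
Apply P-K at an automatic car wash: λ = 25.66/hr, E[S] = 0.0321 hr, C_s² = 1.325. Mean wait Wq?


ρ = λ·E[S] = 25.66·0.0321 = 0.8237
E[S²] = E[S]²(1+C_s²) = 0.0321²·(1+1.325) = 0.002396
Wq = λ·E[S²]/(2(1−ρ)) = 25.66·0.002396/(2·0.1763) = 0.17433 hr

Final: 0.17433 hr


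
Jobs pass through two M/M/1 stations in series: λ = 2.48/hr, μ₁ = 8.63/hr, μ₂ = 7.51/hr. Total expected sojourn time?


Each node sees arrival rate λ = 2.48/hr (tandem ⇒ throughput preserved).
W₁ = 1/(μ₁−λ) = 1/(8.63−2.48) = 0.16260 hr
W₂ = 1/(μ₂−λ) = 1/(7.51−2.48) = 0.19881 hr
W_total = W₁ + W₂ = 0.16260 + 0.19881 = 0.36141 hr

Final: 0.36141 hr


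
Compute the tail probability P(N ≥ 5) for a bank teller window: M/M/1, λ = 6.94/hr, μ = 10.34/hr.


ρ = 6.94/10.34 = 0.6712
P(N ≥ n) = ρ^n = 0.6712^5 = 0.136206

Final: 0.136206


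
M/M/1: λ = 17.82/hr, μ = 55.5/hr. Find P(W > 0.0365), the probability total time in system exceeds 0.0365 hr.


W ~ Exponential(μ−λ) for M/M/1.
μ − λ = 55.5 − 17.82 = 37.6800
P(W > t) = e^{−(μ−λ)t} = e^{−1.3753} = 0.252759

Final: 0.252759


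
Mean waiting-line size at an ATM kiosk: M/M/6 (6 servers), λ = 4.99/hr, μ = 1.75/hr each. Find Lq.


a = λ/μ = 2.8514; ρ = a/6 = 0.4752
P₀ = 0.057049
Lq = P₀·a^c·ρ / (c!·(1−ρ)²) = 0.057049·537.49568·0.4752/(720·0.27538)
= 0.07350

Final: 0.07350


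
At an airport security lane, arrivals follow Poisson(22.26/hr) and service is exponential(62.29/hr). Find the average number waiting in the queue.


ρ = 22.26/62.29 = 0.3574
Lq = ρ²/(1−ρ) = 0.1277/0.6426 = 0.1987

Final: 0.1987


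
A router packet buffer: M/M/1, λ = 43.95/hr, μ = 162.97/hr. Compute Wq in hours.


ρ = 43.95/162.97 = 0.2697
Wq = ρ/(μ−λ) = 0.2697/(162.97 − 43.95) = 0.2697/119.02 = 0.002266 hr

Final: 0.002266 hr


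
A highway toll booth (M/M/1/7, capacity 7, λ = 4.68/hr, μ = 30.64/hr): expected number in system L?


ρ = 4.68/30.64 = 0.1527
L = ρ[1 − (K+1)ρ^K + Kρ^(K+1)] / [(1−ρ)(1−ρ^(K+1))]
Numerator: 0.1527·(1 − 8·0.000001940 + 7·0.0000002962) = 0.152739
Denominator: (0.8473)·(1.000000) = 0.847258
L = 0.152739/0.847258 = 0.1803

Final: 0.1803


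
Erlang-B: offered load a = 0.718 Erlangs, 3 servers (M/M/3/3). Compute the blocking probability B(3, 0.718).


B(c,a) = (a^c/c!) / Σ_{k=0}^{c} a^k/k!
a^3/3! = 0.061691
Σ terms (k=0..3): 1.00000 + 0.71800 + 0.25776 + 0.06169 = 2.037453
B = 0.061691/2.037453 = 0.030279

Final: 0.030279


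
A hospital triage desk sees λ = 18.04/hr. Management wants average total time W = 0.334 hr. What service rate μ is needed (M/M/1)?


W = 1/(μ−λ) ⇒ μ − λ = 1/W = 1/0.334 = 2.9940
μ = λ + 1/W = 18.04 + 2.9940 = 21.0340 per hr

Final: 21.0340 /hr


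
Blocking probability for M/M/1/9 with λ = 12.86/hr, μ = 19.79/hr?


ρ = λ/μ = 12.86/19.79 = 0.6498
P_K = (1−ρ)ρ^K/(1−ρ^(K+1)) = (0.3502·0.020661)/(1 − 0.013426)
= 0.007235/0.986574 = 0.007334

Final: 0.007334


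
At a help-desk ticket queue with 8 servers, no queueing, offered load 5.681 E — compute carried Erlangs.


B(8,5.681) = 0.104466 (Erlang-B)
Carried load = a(1 − B) = 5.681·(1 − 0.104466) = 5.681·0.895534 = 5.0875 E

Final: 5.0875 Erlangs


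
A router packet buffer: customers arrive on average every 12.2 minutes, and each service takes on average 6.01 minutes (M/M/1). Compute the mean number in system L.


λ = 60/12.2 = 4.9180 /hr
μ = 60/6.01 = 9.9834 /hr
ρ = λ/μ = 4.9180/9.9834 = 0.4926
L = ρ/(1−ρ) = 0.4926/0.5074 = 0.9709

Final: 0.9709


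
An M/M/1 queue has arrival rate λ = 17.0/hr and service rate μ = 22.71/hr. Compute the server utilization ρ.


ρ = λ/μ = 17.0/22.71 = 0.7486

Final: 0.7486


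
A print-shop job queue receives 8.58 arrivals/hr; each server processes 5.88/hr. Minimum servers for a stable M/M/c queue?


Stability requires cμ > λ ⇔ c > λ/μ.
λ/μ = 8.58/5.88 = 1.4592
Minimum integer c = ⌊1.4592⌋ + 1 = 2
Check: 2·5.88 = 11.76 > 8.58, while 1·5.88 = 5.88 ≤ 8.58

Final: 2 servers


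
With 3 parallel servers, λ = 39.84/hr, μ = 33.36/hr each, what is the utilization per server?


ρ = λ/(cμ) = 39.84/(3·33.36) = 39.84/100.08 = 0.3981

Final: 0.3981


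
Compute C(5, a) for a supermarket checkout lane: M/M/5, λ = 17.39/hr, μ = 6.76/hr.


a = λ/μ = 2.5725; ρ = a/5 = 0.5145
P₀ = 0.074200 (from M/M/c formula)
C(c,a) = [a^c/(c!(1−ρ))]·P₀ = [112.65862/(120·0.4855)]·0.074200
= 1.93371·0.074200 = 0.143481

Final: 0.143481


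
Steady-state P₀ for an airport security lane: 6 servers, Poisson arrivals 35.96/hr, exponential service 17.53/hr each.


a = λ/μ = 35.96/17.53 = 2.0513; ρ = a/c = 0.3419
Σ_{k=0}^{5} a^k/k! (terms k=0..5) = 1.00000 + 2.05134 + 2.10400 + 1.43867 + 0.73780 + 0.30270 = 7.63451
Tail: a^6/(6!(1−ρ)) = 74.51207/(720·0.6581) = 0.15725
P₀ = 1/(7.63451 + 0.15725) = 1/7.79176 = 0.128341

Final: 0.128341


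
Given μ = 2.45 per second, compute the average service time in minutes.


Mean service time = 1/μ = 1/2.45 second = 0.40816 second
In minutes: 0.40816 × 0.0166667 = 0.006803 min

Final: 0.006803 min


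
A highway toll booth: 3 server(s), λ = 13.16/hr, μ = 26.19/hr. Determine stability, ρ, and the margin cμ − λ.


Total capacity cμ = 3·26.19 = 78.57/hr
ρ = λ/(cμ) = 13.16/78.57 = 0.1675
Stable ⇔ ρ < 1: YES
Spare capacity = cμ − λ = 78.57 − 13.16 = 65.41/hr

Final: ρ = 0.1675; stable; margin = 65.41/hr


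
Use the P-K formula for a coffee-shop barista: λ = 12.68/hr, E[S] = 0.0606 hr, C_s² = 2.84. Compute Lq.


ρ = λ·E[S] = 12.68·0.0606 = 0.7684
Lq = ρ²(1+C_s²)/(2(1−ρ)) = 0.5905·(1+2.84)/(2·0.2316)
= 0.5905·3.8400/0.4632 = 4.89510

Final: 4.89510


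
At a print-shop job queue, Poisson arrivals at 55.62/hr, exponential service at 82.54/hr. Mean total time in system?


W = 1/(μ−λ) = 1/(82.54 − 55.62) = 1/26.92 = 0.03715 hr

Final: 0.03715 hr


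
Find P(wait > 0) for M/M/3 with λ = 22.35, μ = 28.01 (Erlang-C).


a = λ/μ = 0.7979; ρ = a/3 = 0.2660
P₀ = 0.448103 (from M/M/c formula)
C(c,a) = [a^c/(c!(1−ρ))]·P₀ = [0.50803/(6·0.7340)]·0.448103
= 0.11535·0.448103 = 0.051690

Final: 0.051690


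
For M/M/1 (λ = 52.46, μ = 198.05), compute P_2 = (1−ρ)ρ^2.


ρ = 52.46/198.05 = 0.2649
P_n = (1−ρ)·ρ^n = (1 − 0.2649)·0.2649^2 = 0.7351·0.070163 = 0.051578

Final: 0.051578


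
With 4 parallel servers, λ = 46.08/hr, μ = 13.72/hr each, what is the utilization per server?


ρ = λ/(cμ) = 46.08/(4·13.72) = 46.08/54.88 = 0.8397

Final: 0.8397


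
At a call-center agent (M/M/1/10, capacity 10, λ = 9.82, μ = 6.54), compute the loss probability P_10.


ρ = λ/μ = 9.82/6.54 = 1.5015
P_K = (1−ρ)ρ^K/(1−ρ^(K+1)) = (-0.5015·58.255562)/(1 − 87.472418)
= -29.216857/-86.472418 = 0.337875

Final: 0.337875


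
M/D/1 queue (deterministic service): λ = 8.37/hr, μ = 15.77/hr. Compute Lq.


ρ = 8.37/15.77 = 0.5308
M/D/1: Lq = ρ²/(2(1−ρ)) = 0.2817/(2·0.4692) = 0.30016

Final: 0.30016


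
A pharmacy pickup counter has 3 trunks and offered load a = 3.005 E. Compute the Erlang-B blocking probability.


B(c,a) = (a^c/c!) / Σ_{k=0}^{c} a^k/k!
a^3/3! = 4.522538
Σ terms (k=0..3): 1.00000 + 3.00500 + 4.51501 + 4.52254 = 13.042550
B = 4.522538/13.042550 = 0.346753

Final: 0.346753


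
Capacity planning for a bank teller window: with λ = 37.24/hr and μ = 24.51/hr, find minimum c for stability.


Stability requires cμ > λ ⇔ c > λ/μ.
λ/μ = 37.24/24.51 = 1.5194
Minimum integer c = ⌊1.5194⌋ + 1 = 2
Check: 2·24.51 = 49.02 > 37.24, while 1·24.51 = 24.51 ≤ 37.24

Final: 2 servers


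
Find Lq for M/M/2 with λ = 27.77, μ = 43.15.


a = λ/μ = 0.6436; ρ = a/2 = 0.3218
P₀ = 0.513106
Lq = P₀·a^c·ρ / (c!·(1−ρ)²) = 0.513106·0.41418·0.3218/(2·0.45998)
= 0.07434

Final: 0.07434


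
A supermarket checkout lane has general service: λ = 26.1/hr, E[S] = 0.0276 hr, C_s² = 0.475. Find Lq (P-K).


ρ = λ·E[S] = 26.1·0.0276 = 0.7204
Lq = ρ²(1+C_s²)/(2(1−ρ)) = 0.5189·(1+0.475)/(2·0.2796)
= 0.5189·1.4750/0.5593 = 1.36855

Final: 1.36855


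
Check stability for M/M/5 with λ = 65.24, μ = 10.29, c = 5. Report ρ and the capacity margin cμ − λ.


Total capacity cμ = 5·10.29 = 51.45/hr
ρ = λ/(cμ) = 65.24/51.45 = 1.2680
Stable ⇔ ρ < 1: NO
Spare capacity = cμ − λ = 51.45 − 65.24 = -13.79/hr

Final: ρ = 1.2680; unstable; margin = -13.79/hr


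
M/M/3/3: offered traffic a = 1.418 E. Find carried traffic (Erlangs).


B(3,1.418) = 0.121891 (Erlang-B)
Carried load = a(1 − B) = 1.418·(1 − 0.121891) = 1.418·0.878109 = 1.2452 E

Final: 1.2452 Erlangs


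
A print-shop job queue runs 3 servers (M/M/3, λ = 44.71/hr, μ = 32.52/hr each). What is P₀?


a = λ/μ = 44.71/32.52 = 1.3748; ρ = a/c = 0.4583
Σ_{k=0}^{2} a^k/k! (terms k=0..2) = 1.00000 + 1.37485 + 0.94510 = 3.31995
Tail: a^3/(3!(1−ρ)) = 2.59874/(6·0.5417) = 0.79954
P₀ = 1/(3.31995 + 0.79954) = 1/4.11948 = 0.242749

Final: 0.242749


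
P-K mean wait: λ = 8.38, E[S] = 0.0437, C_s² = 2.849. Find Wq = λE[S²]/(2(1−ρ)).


ρ = λ·E[S] = 8.38·0.0437 = 0.3662
E[S²] = E[S]²(1+C_s²) = 0.0437²·(1+2.849) = 0.007350
Wq = λ·E[S²]/(2(1−ρ)) = 8.38·0.007350/(2·0.6338) = 0.04859 hr

Final: 0.04859 hr


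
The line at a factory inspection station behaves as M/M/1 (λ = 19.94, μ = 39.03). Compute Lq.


ρ = 19.94/39.03 = 0.5109
Lq = ρ²/(1−ρ) = 0.2610/0.4891 = 0.5336

Final: 0.5336


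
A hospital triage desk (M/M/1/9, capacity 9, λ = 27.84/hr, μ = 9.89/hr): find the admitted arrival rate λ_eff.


ρ = 2.8150; P_K = (1−ρ)ρ^9/(1−ρ^10) = 0.644776
λ_eff = λ(1 − P_K) = 27.84·(1 − 0.644776) = 27.84·0.355224 = 9.8894 /hr

Final: 9.8894 /hr


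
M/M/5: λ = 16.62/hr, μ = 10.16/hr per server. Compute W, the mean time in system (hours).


a = 1.6358; ρ = 0.3272; P₀ = 0.194296
Lq = P₀·a^c·ρ/(c!(1−ρ)²) = 0.01371
Wq = Lq/λ = 0.01371/16.62 = 0.0008247 hr
W = Wq + 1/μ = 0.0008247 + 0.09843 = 0.09925 hr

Final: 0.09925 hr


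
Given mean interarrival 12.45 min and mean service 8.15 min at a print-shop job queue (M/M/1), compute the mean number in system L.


λ = 60/12.45 = 4.8193 /hr
μ = 60/8.15 = 7.3620 /hr
ρ = λ/μ = 4.8193/7.3620 = 0.6546
L = ρ/(1−ρ) = 0.6546/0.3454 = 1.8953

Final: 1.8953


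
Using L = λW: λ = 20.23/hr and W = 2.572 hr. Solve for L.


L = λW = 20.23·2.572 = 52.0316

Final: 52.0316


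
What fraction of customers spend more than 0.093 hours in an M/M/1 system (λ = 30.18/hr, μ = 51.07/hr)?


W ~ Exponential(μ−λ) for M/M/1.
μ − λ = 51.07 − 30.18 = 20.8900
P(W > t) = e^{−(μ−λ)t} = e^{−1.9428} = 0.143306

Final: 0.143306


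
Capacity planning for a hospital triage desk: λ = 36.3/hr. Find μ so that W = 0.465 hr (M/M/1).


W = 1/(μ−λ) ⇒ μ − λ = 1/W = 1/0.465 = 2.1505
μ = λ + 1/W = 36.3 + 2.1505 = 38.4505 per hr

Final: 38.4505 /hr


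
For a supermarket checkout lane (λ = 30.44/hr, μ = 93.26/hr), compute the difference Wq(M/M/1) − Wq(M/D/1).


ρ = 30.44/93.26 = 0.3264
Wq(M/M/1) = ρ/(μ−λ) = 0.3264/62.82 = 0.005196 hr
Wq(M/D/1) = ρ/(2(μ−λ)) = 0.002598 hr
Savings = 0.005196 − 0.002598 = 0.002598 hr

Final: 0.002598 hr


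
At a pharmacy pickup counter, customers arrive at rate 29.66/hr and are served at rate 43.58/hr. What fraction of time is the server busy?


ρ = λ/μ = 29.66/43.58 = 0.6806

Final: 0.6806


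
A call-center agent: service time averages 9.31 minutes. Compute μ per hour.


μ = 1/(service time) in consistent units.
1 hour = 60 min, so μ = 60/9.31 = 6.4447 per hour

Final: 6.4447 /hr


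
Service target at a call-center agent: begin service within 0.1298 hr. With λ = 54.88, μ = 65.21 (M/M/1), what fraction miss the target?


ρ = 54.88/65.21 = 0.8416
P(Wq > t) = ρ·e^{−(μ−λ)t} = 0.8416·e^{−1.3408}
= 0.8416·0.261627 = 0.220183

Final: 0.220183


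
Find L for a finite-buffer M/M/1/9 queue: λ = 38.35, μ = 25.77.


ρ = 38.35/25.77 = 1.4882
L = ρ[1 − (K+1)ρ^K + Kρ^(K+1)] / [(1−ρ)(1−ρ^(K+1))]
Numerator: 1.4882·(1 − 10·35.797982 + 9·53.273287) = 182.270042
Denominator: (-0.4882)·(-52.273287) = 25.517965
L = 182.270042/25.517965 = 7.1428

Final: 7.1428


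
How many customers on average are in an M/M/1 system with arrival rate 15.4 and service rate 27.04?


ρ = λ/μ = 15.4/27.04 = 0.5695
L = ρ/(1−ρ) = 0.5695/(1 − 0.5695) = 0.5695/0.4305 = 1.3230

Final: 1.3230


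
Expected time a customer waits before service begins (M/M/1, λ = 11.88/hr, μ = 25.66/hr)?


ρ = 11.88/25.66 = 0.4630
Wq = ρ/(μ−λ) = 0.4630/(25.66 − 11.88) = 0.4630/13.78 = 0.03360 hr

Final: 0.03360 hr


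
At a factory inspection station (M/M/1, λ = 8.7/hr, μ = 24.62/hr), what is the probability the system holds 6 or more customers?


ρ = 8.7/24.62 = 0.3534
P(N ≥ n) = ρ^n = 0.3534^6 = 0.001947

Final: 0.001947


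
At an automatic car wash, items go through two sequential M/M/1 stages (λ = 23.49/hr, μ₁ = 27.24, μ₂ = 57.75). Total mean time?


Each node sees arrival rate λ = 23.49/hr (tandem ⇒ throughput preserved).
W₁ = 1/(μ₁−λ) = 1/(27.24−23.49) = 0.26667 hr
W₂ = 1/(μ₂−λ) = 1/(57.75−23.49) = 0.02919 hr
W_total = W₁ + W₂ = 0.26667 + 0.02919 = 0.29586 hr

Final: 0.29586 hr


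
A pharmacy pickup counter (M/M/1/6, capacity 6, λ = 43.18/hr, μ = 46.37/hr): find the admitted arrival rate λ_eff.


ρ = 0.9312; P_K = (1−ρ)ρ^6/(1−ρ^7) = 0.114192
λ_eff = λ(1 − P_K) = 43.18·(1 − 0.114192) = 43.18·0.885808 = 38.2492 /hr

Final: 38.2492 /hr


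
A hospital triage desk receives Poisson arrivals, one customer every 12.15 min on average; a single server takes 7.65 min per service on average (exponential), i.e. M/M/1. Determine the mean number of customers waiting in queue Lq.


λ = 60/12.15 = 4.9383 /hr
μ = 60/7.65 = 7.8431 /hr
ρ = λ/μ = 4.9383/7.8431 = 0.6296
Lq = ρ²/(1−ρ) = 0.3964/0.3704 = 1.0704

Final: 1.0704


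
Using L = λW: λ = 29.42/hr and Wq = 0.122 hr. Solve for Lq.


Lq = λWq = 29.42·0.122 = 3.5892

Final: 3.5892


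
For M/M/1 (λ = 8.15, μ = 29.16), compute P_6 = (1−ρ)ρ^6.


ρ = 8.15/29.16 = 0.2795
P_n = (1−ρ)·ρ^n = (1 − 0.2795)·0.2795^6 = 0.7205·0.0004767 = 0.0003434

Final: 0.0003434


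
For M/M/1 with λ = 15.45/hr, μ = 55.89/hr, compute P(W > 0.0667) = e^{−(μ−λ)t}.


W ~ Exponential(μ−λ) for M/M/1.
μ − λ = 55.89 − 15.45 = 40.4400
P(W > t) = e^{−(μ−λ)t} = e^{−2.6973} = 0.067384

Final: 0.067384


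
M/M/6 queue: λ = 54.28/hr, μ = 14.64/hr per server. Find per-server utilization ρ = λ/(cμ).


ρ = λ/(cμ) = 54.28/(6·14.64) = 54.28/87.84 = 0.6179

Final: 0.6179


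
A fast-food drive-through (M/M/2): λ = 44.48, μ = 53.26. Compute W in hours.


a = 0.8351; ρ = 0.4176; P₀ = 0.410861
Lq = P₀·a^c·ρ/(c!(1−ρ)²) = 0.17638
Wq = Lq/λ = 0.17638/44.48 = 0.003965 hr
W = Wq + 1/μ = 0.003965 + 0.01878 = 0.02274 hr

Final: 0.02274 hr


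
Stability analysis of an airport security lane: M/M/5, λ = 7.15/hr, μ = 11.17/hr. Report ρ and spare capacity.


Total capacity cμ = 5·11.17 = 55.85/hr
ρ = λ/(cμ) = 7.15/55.85 = 0.1280
Stable ⇔ ρ < 1: YES
Spare capacity = cμ − λ = 55.85 − 7.15 = 48.70/hr

Final: ρ = 0.1280; stable; margin = 48.70/hr


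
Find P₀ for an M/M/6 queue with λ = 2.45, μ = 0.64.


a = λ/μ = 2.45/0.64 = 3.8281; ρ = a/c = 0.6380
Σ_{k=0}^{5} a^k/k! (terms k=0..5) = 1.00000 + 3.82812 + 7.32727 + 9.34990 + 8.94815 + 6.85093 = 37.30437
Tail: a^6/(6!(1−ρ)) = 3147.14434/(720·0.3620) = 12.07537
P₀ = 1/(37.30437 + 12.07537) = 1/49.37975 = 0.020251

Final: 0.020251


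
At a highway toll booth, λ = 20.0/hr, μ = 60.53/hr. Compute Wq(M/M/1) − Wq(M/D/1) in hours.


ρ = 20.0/60.53 = 0.3304
Wq(M/M/1) = ρ/(μ−λ) = 0.3304/40.53 = 0.008152 hr
Wq(M/D/1) = ρ/(2(μ−λ)) = 0.004076 hr
Savings = 0.008152 − 0.004076 = 0.004076 hr

Final: 0.004076 hr


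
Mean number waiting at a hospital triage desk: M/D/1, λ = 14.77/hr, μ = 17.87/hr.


ρ = 14.77/17.87 = 0.8265
M/D/1: Lq = ρ²/(2(1−ρ)) = 0.6831/(2·0.1735) = 1.96900

Final: 1.96900


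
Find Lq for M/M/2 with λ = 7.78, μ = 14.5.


a = λ/μ = 0.5366; ρ = a/2 = 0.2683
P₀ = 0.576944
Lq = P₀·a^c·ρ / (c!·(1−ρ)²) = 0.576944·0.28789·0.2683/(2·0.53542)
= 0.04161

Final: 0.04161


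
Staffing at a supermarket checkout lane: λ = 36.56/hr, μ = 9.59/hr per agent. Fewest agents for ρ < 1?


Stability requires cμ > λ ⇔ c > λ/μ.
λ/μ = 36.56/9.59 = 3.8123
Minimum integer c = ⌊3.8123⌋ + 1 = 4
Check: 4·9.59 = 38.36 > 36.56, while 3·9.59 = 28.77 ≤ 36.56

Final: 4 servers


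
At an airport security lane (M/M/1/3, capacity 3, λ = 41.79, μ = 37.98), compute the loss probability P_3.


ρ = λ/μ = 41.79/37.98 = 1.1003
P_K = (1−ρ)ρ^K/(1−ρ^(K+1)) = (-0.1003·1.332147)/(1 − 1.465783)
= -0.133636/-0.465783 = 0.286905

Final: 0.286905


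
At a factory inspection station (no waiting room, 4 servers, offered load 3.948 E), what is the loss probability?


B(c,a) = (a^c/c!) / Σ_{k=0}^{c} a^k/k!
a^4/4! = 10.122723
Σ terms (k=0..4): 1.00000 + 3.94800 + 7.79335 + 10.25605 + 10.12272 = 33.120126
B = 10.122723/33.120126 = 0.305637

Final: 0.305637


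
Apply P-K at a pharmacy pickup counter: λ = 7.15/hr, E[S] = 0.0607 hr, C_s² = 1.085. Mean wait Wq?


ρ = λ·E[S] = 7.15·0.0607 = 0.4340
E[S²] = E[S]²(1+C_s²) = 0.0607²·(1+1.085) = 0.007682
Wq = λ·E[S²]/(2(1−ρ)) = 7.15·0.007682/(2·0.5660) = 0.04852 hr

Final: 0.04852 hr


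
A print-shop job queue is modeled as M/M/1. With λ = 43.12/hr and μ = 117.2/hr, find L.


ρ = λ/μ = 43.12/117.2 = 0.3679
L = ρ/(1−ρ) = 0.3679/(1 − 0.3679) = 0.3679/0.6321 = 0.5821

Final: 0.5821


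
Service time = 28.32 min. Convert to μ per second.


μ = 1/(service time) in consistent units.
1 second = 0.0166667 min, so μ = 0.0166667/28.32 = 0.0005885 per second

Final: 0.0005885 /sec


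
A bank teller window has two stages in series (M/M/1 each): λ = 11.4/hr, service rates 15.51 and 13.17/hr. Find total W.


Each node sees arrival rate λ = 11.4/hr (tandem ⇒ throughput preserved).
W₁ = 1/(μ₁−λ) = 1/(15.51−11.4) = 0.24331 hr
W₂ = 1/(μ₂−λ) = 1/(13.17−11.4) = 0.56497 hr
W_total = W₁ + W₂ = 0.24331 + 0.56497 = 0.80828 hr

Final: 0.80828 hr


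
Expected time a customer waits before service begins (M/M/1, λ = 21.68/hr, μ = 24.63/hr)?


ρ = 21.68/24.63 = 0.8802
Wq = ρ/(μ−λ) = 0.8802/(24.63 − 21.68) = 0.8802/2.95 = 0.2984 hr

Final: 0.2984 hr


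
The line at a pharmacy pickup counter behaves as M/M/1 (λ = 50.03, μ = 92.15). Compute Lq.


ρ = 50.03/92.15 = 0.5429
Lq = ρ²/(1−ρ) = 0.2948/0.4571 = 0.6449

Final: 0.6449


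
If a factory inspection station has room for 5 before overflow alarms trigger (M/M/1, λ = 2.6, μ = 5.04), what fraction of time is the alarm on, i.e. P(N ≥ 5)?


ρ = 2.6/5.04 = 0.5159
P(N ≥ n) = ρ^n = 0.5159^5 = 0.036535

Final: 0.036535


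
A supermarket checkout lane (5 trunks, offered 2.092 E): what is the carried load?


B(5,2.092) = 0.042064 (Erlang-B)
Carried load = a(1 − B) = 2.092·(1 − 0.042064) = 2.092·0.957936 = 2.0040 E

Final: 2.0040 Erlangs


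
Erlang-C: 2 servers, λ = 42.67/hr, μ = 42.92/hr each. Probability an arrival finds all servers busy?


a = λ/μ = 0.9942; ρ = a/2 = 0.4971
P₀ = 0.335927 (from M/M/c formula)
C(c,a) = [a^c/(c!(1−ρ))]·P₀ = [0.98838/(2·0.5029)]·0.335927
= 0.98266·0.335927 = 0.330102

Final: 0.330102


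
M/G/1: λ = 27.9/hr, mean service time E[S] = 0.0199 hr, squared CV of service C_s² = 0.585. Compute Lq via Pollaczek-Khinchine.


ρ = λ·E[S] = 27.9·0.0199 = 0.5552
Lq = ρ²(1+C_s²)/(2(1−ρ)) = 0.3083·(1+0.585)/(2·0.4448)
= 0.3083·1.5850/0.8896 = 0.54924

Final: 0.54924


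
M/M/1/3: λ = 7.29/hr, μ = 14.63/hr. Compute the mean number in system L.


ρ = 7.29/14.63 = 0.4983
L = ρ[1 − (K+1)ρ^K + Kρ^(K+1)] / [(1−ρ)(1−ρ^(K+1))]
Numerator: 0.4983·(1 − 4·0.123723 + 3·0.061650) = 0.343850
Denominator: (0.5017)·(0.938350) = 0.470778
L = 0.343850/0.470778 = 0.7304

Final: 0.7304


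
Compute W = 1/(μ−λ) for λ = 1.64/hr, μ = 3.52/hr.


W = 1/(μ−λ) = 1/(3.52 − 1.64) = 1/1.88 = 0.5319 hr

Final: 0.5319 hr


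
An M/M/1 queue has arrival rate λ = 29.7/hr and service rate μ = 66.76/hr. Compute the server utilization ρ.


ρ = λ/μ = 29.7/66.76 = 0.4449

Final: 0.4449


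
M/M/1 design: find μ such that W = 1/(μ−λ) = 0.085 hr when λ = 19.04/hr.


W = 1/(μ−λ) ⇒ μ − λ = 1/W = 1/0.085 = 11.7647
μ = λ + 1/W = 19.04 + 11.7647 = 30.8047 per hr

Final: 30.8047 /hr


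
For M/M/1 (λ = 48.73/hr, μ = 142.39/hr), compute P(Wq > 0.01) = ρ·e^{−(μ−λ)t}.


ρ = 48.73/142.39 = 0.3422
P(Wq > t) = ρ·e^{−(μ−λ)t} = 0.3422·e^{−0.9366}
= 0.3422·0.391958 = 0.134140

Final: 0.134140


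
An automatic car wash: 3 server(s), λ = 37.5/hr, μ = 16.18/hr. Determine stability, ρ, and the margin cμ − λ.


Total capacity cμ = 3·16.18 = 48.54/hr
ρ = λ/(cμ) = 37.5/48.54 = 0.7726
Stable ⇔ ρ < 1: YES
Spare capacity = cμ − λ = 48.54 − 37.5 = 11.04/hr

Final: ρ = 0.7726; stable; margin = 11.04/hr


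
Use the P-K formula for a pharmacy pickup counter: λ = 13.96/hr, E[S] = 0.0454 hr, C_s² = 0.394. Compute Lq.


ρ = λ·E[S] = 13.96·0.0454 = 0.6338
Lq = ρ²(1+C_s²)/(2(1−ρ)) = 0.4017·(1+0.394)/(2·0.3662)
= 0.4017·1.3940/0.7324 = 0.76450

Final: 0.76450


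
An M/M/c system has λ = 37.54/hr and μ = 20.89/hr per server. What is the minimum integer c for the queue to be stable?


Stability requires cμ > λ ⇔ c > λ/μ.
λ/μ = 37.54/20.89 = 1.7970
Minimum integer c = ⌊1.7970⌋ + 1 = 2
Check: 2·20.89 = 41.78 > 37.54, while 1·20.89 = 20.89 ≤ 37.54

Final: 2 servers


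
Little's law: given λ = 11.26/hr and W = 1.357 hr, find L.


L = λW = 11.26·1.357 = 15.2798

Final: 15.2798


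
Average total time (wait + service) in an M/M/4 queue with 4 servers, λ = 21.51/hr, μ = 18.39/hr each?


a = 1.1697; ρ = 0.2924; P₀ = 0.309538
Lq = P₀·a^c·ρ/(c!(1−ρ)²) = 0.01410
Wq = Lq/λ = 0.01410/21.51 = 0.0006554 hr
W = Wq + 1/μ = 0.0006554 + 0.05438 = 0.05503 hr

Final: 0.05503 hr


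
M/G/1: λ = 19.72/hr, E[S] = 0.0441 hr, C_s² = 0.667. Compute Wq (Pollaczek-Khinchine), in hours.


ρ = λ·E[S] = 19.72·0.0441 = 0.8697
E[S²] = E[S]²(1+C_s²) = 0.0441²·(1+0.667) = 0.003242
Wq = λ·E[S²]/(2(1−ρ)) = 19.72·0.003242/(2·0.1303) = 0.24524 hr

Final: 0.24524 hr


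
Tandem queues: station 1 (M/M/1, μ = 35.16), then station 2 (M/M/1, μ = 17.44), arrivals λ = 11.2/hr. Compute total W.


Each node sees arrival rate λ = 11.2/hr (tandem ⇒ throughput preserved).
W₁ = 1/(μ₁−λ) = 1/(35.16−11.2) = 0.04174 hr
W₂ = 1/(μ₂−λ) = 1/(17.44−11.2) = 0.16026 hr
W_total = W₁ + W₂ = 0.04174 + 0.16026 = 0.20199 hr

Final: 0.20199 hr


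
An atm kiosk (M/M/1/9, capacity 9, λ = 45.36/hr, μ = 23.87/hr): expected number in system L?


ρ = 45.36/23.87 = 1.9003
L = ρ[1 − (K+1)ρ^K + Kρ^(K+1)] / [(1−ρ)(1−ρ^(K+1))]
Numerator: 1.9003·(1 − 10·323.136221 + 9·614.053582) = 4363.301391
Denominator: (-0.9003)·(-613.053582) = 551.928004
L = 4363.301391/551.928004 = 7.9056

Final: 7.9056


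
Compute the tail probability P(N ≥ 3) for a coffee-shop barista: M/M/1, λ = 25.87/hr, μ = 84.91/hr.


ρ = 25.87/84.91 = 0.3047
P(N ≥ n) = ρ^n = 0.3047^3 = 0.028282

Final: 0.028282
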